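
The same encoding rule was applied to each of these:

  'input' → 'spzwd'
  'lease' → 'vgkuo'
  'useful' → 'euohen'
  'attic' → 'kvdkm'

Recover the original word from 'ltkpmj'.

branch

A repeating key of period 2 is used — shifts +10, +2 over and over.
Reversing it on ltkpmj: l−10=b, t−2=r, k−10=a, p−2=n, m−10=c, j−2=h.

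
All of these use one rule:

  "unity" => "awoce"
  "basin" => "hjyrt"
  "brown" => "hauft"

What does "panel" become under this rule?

Shifts by position in unity: pos 0: u→a (+6), pos 1: n→w (+9), pos 2: i→o (+6), pos 3: t→c (+9) — repeating every 2. A repeating key of period 2 is used — shifts +6, +9 over and over.
On panel: p+6=v, a+9=j, n+6=t, e+9=n, l+6=r.

vjtnr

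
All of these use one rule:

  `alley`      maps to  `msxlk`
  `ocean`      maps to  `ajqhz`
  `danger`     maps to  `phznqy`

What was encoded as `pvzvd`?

donor

Shifts by position in alley: pos 0: a→m (+12), pos 1: l→s (+7), pos 2: l→x (+12), pos 3: e→l (+7) — repeating every 2. It's a Vigenère-style cipher with numeric key [12,7]: position i shifts by key[i mod 2].
Decoding pvzvd: p−12=d, v−7=o, z−12=n, v−7=o, d−12=r.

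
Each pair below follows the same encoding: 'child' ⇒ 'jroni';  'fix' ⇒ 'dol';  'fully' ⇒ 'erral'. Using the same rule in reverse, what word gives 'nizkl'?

fetch

Read the word backwards and shift each letter +6.
Undoing it on nizkl: shift back: n−6=h, i−6=c, z−6=t, k−6=e, l−6=f → hctef; then reverse → fetch.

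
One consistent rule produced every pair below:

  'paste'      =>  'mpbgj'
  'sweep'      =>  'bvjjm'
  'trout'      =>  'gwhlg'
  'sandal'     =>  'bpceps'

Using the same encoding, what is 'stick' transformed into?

p(15)→m(12) and a(0)→p(15) fit y≡5x+15 (mod 26); the inverse of 5 mod 26 is 21. This is an affine cipher: with a=0,…,z=25, each position x becomes (5x+15) mod 26.
For stick: s(18)→5·18+15≡1=b; t(19)→5·19+15≡6=g; i(8)→5·8+15≡3=d; c(2)→5·2+15≡25=z; k(10)→5·10+15≡13=n (all mod 26).

bgdzn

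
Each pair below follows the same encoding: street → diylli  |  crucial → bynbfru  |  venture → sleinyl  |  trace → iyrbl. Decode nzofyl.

umpire

s(18)→d(3) and t(19)→i(8) fit y≡5x+17 (mod 26); the inverse of 5 mod 26 is 21. This is an affine cipher: with a=0,…,z=25, each position x becomes (5x+17) mod 26.
Reversing it on nzofyl: n(13)→21·(13−17)≡20=u; z(25)→21·(25−17)≡12=m; o(14)→21·(14−17)≡15=p; f(5)→21·(5−17)≡8=i; y(24)→21·(24−17)≡17=r; l(11)→21·(11−17)≡4=e (all mod 26).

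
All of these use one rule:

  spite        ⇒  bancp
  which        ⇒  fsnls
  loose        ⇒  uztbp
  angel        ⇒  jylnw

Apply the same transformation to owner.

xhsnc

Shifts by position in spite: pos 0: s→b (+9), pos 1: p→a (+11), pos 2: i→n (+5), pos 3: t→c (+9), pos 4: e→p (+11) — repeating every 3. It's a Vigenère-style cipher with numeric key [9,11,5]: position i shifts by key[i mod 3].
Applying it to owner: o+9=x, w+11=h, n+5=s, e+9=n, r+11=c.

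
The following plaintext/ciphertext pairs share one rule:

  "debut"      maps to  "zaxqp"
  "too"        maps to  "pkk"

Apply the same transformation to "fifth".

bebpd

Compare letters: d→z is +22, e→a is +22, b→x is +22 — a constant shift. Each letter is shifted forward by 22 in the alphabet (a Caesar shift of +22).
On fifth: f+22=b, i+22=e, f+22=b, t+22=p, h+22=d.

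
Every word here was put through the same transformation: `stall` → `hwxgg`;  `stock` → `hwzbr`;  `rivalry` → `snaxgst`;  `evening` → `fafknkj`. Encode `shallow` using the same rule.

hyxggzp

s(18)→h(7) and t(19)→w(22) fit y≡15x+23 (mod 26); the inverse of 15 mod 26 is 7. Treating letters as 0–25, the rule is x ↦ 15x + 23 (mod 26).
For shallow: s(18)→15·18+23≡7=h; h(7)→15·7+23≡24=y; a(0)→15·0+23≡23=x; l(11)→15·11+23≡6=g; l(11)→15·11+23≡6=g; o(14)→15·14+23≡25=z; w(22)→15·22+23≡15=p (all mod 26).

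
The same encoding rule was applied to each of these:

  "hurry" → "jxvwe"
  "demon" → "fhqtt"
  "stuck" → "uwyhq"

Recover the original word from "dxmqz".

built

Each letter shifts forward by (position + 2), i.e. 2, 3, 4, … — the shift grows by one for each successive letter.
Decoding dxmqz: d−2=b, x−3=u, m−4=i, q−5=l, z−6=t.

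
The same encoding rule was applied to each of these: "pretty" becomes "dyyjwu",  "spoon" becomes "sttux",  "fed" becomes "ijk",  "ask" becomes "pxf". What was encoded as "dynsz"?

unity

The output letters match the input read backwards, each shifted +5: pretty reversed is ytterp. Read the word backwards and shift each letter +5.
Decoding dynsz: shift back: d−5=y, y−5=t, n−5=i, s−5=n, z−5=u → ytinu; then reverse → unity.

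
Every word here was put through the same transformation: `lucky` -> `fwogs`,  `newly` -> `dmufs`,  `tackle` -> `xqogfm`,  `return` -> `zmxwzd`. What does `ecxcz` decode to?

motor

l(11)→f(5) and u(20)→w(22) fit y≡25x+16 (mod 26); the inverse of 25 mod 26 is 25. Each letter's alphabet position (a=0..z=25) is mapped through 25·x+16 mod 26 — an affine cipher.
Reversing it on ecxcz: e(4)→25·(4−16)≡12=m; c(2)→25·(2−16)≡14=o; x(23)→25·(23−16)≡19=t; c(2)→25·(2−16)≡14=o; z(25)→25·(25−16)≡17=r (all mod 26).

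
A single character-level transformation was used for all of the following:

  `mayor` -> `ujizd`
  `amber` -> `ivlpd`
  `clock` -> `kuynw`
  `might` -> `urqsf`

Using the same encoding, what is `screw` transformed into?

In mayor: m→u is +8, a→j is +9, y→i is +10, o→z is +11 — the shift increases by 1 each position. Each letter shifts forward by (position + 8), i.e. 8, 9, 10, … — the shift grows by one for each successive letter.
On screw: s+8=a, c+9=l, r+10=b, e+11=p, w+12=i.

albpi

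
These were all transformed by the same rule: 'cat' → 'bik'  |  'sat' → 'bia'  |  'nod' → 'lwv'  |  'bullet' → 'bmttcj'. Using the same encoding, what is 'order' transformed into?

zmlzw

The output letters match the input read backwards, each shifted +8: cat reversed is tac. The word is reversed, then every letter is shifted forward by 8.
On order: reverse → redro; then shift: r+8=z, e+8=m, d+8=l, r+8=z, o+8=w.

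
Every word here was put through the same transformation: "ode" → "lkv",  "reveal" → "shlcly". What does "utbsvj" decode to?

column

The output letters match the input read backwards, each shifted +7: ode reversed is edo. The word is reversed, then every letter is shifted forward by 7.
Decoding utbsvj: shift back: u−7=n, t−7=m, b−7=u, s−7=l, v−7=o, j−7=c → nmuloc; then reverse → column.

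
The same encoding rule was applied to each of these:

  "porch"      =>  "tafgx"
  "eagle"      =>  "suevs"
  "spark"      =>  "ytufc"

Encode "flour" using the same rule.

p(15)→t(19) and o(14)→a(0) fit y≡19x+20 (mod 26); the inverse of 19 mod 26 is 11. This is an affine cipher: with a=0,…,z=25, each position x becomes (19x+20) mod 26.
Applying it to flour: f(5)→19·5+20≡11=l; l(11)→19·11+20≡21=v; o(14)→19·14+20≡0=a; u(20)→19·20+20≡10=k; r(17)→19·17+20≡5=f (all mod 26).

lvakf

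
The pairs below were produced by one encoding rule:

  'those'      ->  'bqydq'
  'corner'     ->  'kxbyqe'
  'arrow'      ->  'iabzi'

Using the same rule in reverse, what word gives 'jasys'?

bring

The shift increases by 1 at each position, starting from +8: 8, 9, 10, ….
Undoing it on jasys: j−8=b, a−9=r, s−10=i, y−11=n, s−12=g.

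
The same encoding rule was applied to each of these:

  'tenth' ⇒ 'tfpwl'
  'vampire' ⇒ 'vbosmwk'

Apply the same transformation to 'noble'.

npdoi

In tenth: t→t is +0, e→f is +1, n→p is +2, t→w is +3 — the shift increases by 1 each position. Letter i (0-indexed) is shifted by i+0, so successive shifts are 0, 1, 2, ….
For noble: n+0=n, o+1=p, b+2=d, l+3=o, e+4=i.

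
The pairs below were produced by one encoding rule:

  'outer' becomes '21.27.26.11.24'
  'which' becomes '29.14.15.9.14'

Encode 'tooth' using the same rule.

o is letter #15 and maps to 21: an offset of 6. Letters become their 1-based position plus 6 (so a→7, b→8, …).
On tooth: t=20→26, o=15→21, o=15→21, t=20→26, h=8→14.

26.21.21.26.14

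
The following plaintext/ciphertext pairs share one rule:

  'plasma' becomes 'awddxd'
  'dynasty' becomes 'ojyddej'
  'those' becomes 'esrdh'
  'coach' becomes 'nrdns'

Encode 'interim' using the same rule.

lyehclx

Vowels shift forward by 3 and consonants shift forward by 11.
For interim: i(vowel)+3=l, n(cons)+11=y, t(cons)+11=e, e(vowel)+3=h, r(cons)+11=c, i(vowel)+3=l, m(cons)+11=x.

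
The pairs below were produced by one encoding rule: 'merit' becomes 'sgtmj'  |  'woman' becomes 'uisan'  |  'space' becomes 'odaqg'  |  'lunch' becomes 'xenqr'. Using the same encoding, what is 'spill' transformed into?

odmxx

m(12)→s(18) and e(4)→g(6) fit y≡21x+0 (mod 26); the inverse of 21 mod 26 is 5. Treating letters as 0–25, the rule is x ↦ 21x + 0 (mod 26).
Applying it to spill: s(18)→21·18+0≡14=o; p(15)→21·15+0≡3=d; i(8)→21·8+0≡12=m; l(11)→21·11+0≡23=x; l(11)→21·11+0≡23=x (all mod 26).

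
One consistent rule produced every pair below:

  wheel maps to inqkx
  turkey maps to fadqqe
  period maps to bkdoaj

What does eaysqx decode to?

The shifts repeat in a cycle of length 2: positions 0,1,… shift by +12, +6, then the pattern repeats.
Undoing it on eaysqx: e−12=s, a−6=u, y−12=m, s−6=m, q−12=e, x−6=r.

summer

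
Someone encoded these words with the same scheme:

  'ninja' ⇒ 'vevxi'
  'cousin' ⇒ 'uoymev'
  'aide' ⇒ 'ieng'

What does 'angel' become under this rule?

n(13)→v(21) and i(8)→e(4) fit y≡19x+8 (mod 26); the inverse of 19 mod 26 is 11. Each letter's alphabet position (a=0..z=25) is mapped through 19·x+8 mod 26 — an affine cipher.
Applying it to angel: a(0)→19·0+8≡8=i; n(13)→19·13+8≡21=v; g(6)→19·6+8≡18=s; e(4)→19·4+8≡6=g; l(11)→19·11+8≡9=j (all mod 26).

ivsgj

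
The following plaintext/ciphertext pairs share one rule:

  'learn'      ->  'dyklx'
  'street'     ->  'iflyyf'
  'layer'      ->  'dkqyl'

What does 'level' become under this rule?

dyzyd

l(11)→d(3) and e(4)→y(24) fit y≡23x+10 (mod 26); the inverse of 23 mod 26 is 17. Treating letters as 0–25, the rule is x ↦ 23x + 10 (mod 26).
Applying it to level: l(11)→23·11+10≡3=d; e(4)→23·4+10≡24=y; v(21)→23·21+10≡25=z; e(4)→23·4+10≡24=y; l(11)→23·11+10≡3=d (all mod 26).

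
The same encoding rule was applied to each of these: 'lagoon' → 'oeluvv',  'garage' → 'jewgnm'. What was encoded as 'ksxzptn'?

hostile

In lagoon: l→o is +3, a→e is +4, g→l is +5, o→u is +6 — the shift increases by 1 each position. The shift increases by 1 at each position, starting from +3: 3, 4, 5, ….
Undoing it on ksxzptn: k−3=h, s−4=o, x−5=s, z−6=t, p−7=i, t−8=l, n−9=e.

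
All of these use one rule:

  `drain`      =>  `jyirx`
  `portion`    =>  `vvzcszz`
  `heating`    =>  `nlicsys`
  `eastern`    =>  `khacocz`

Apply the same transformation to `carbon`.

In drain: d→j is +6, r→y is +7, a→i is +8, i→r is +9 — the shift increases by 1 each position. The shift increases by 1 at each position, starting from +6: 6, 7, 8, ….
On carbon: c+6=i, a+7=h, r+8=z, b+9=k, o+10=y, n+11=y.

ihzkyy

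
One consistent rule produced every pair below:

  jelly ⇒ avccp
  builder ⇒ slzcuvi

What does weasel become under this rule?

Every letter moves 17 places later in the alphabet, wrapping around z→a.
For weasel: w+17=n, e+17=v, a+17=r, s+17=j, e+17=v, l+17=c.

nvrjvc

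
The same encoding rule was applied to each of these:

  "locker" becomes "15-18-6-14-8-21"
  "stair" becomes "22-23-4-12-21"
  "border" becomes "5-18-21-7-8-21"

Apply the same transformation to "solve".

l is letter #12 and maps to 15: an offset of 3. Letters become their 1-based position plus 3 (so a→4, b→5, …).
Applying it to solve: s=19→22, o=15→18, l=12→15, v=22→25, e=5→8.

22-18-15-25-8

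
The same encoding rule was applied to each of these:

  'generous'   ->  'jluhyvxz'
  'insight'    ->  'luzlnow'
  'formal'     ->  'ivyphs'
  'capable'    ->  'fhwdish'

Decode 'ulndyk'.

Shifts by position in generous: pos 0: g→j (+3), pos 1: e→l (+7), pos 2: n→u (+7), pos 3: e→h (+3), pos 4: r→y (+7), pos 5: o→v (+7) — repeating every 3. A repeating key of period 3 is used — shifts +3, +7, +7 over and over.
Reversing it on ulndyk: u−3=r, l−7=e, n−7=g, d−3=a, y−7=r, k−7=d.

regard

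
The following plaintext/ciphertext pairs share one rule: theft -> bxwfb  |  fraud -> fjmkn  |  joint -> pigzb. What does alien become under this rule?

t(19)→b(1) and h(7)→x(23) fit y≡9x+12 (mod 26); the inverse of 9 mod 26 is 3. Each letter's alphabet position (a=0..z=25) is mapped through 9·x+12 mod 26 — an affine cipher.
Applying it to alien: a(0)→9·0+12≡12=m; l(11)→9·11+12≡7=h; i(8)→9·8+12≡6=g; e(4)→9·4+12≡22=w; n(13)→9·13+12≡25=z (all mod 26).

mhgwz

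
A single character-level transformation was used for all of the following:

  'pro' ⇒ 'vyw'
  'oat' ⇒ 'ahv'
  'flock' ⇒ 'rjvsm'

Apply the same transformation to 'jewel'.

The output letters match the input read backwards, each shifted +7: pro reversed is orp. Read the word backwards and shift each letter +7.
On jewel: reverse → lewej; then shift: l+7=s, e+7=l, w+7=d, e+7=l, j+7=q.

sldlq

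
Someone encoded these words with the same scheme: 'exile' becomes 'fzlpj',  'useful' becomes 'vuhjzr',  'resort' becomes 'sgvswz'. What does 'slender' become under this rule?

tnhriky

In exile: e→f is +1, x→z is +2, i→l is +3, l→p is +4 — the shift increases by 1 each position. Each letter shifts forward by (position + 1), i.e. 1, 2, 3, … — the shift grows by one for each successive letter.
Applying it to slender: s+1=t, l+2=n, e+3=h, n+4=r, d+5=i, e+6=k, r+7=y.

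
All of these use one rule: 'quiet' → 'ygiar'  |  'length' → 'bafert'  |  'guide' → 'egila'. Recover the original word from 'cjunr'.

q(16)→y(24) and u(20)→g(6) fit y≡15x+18 (mod 26); the inverse of 15 mod 26 is 7. This is an affine cipher: with a=0,…,z=25, each position x becomes (15x+18) mod 26.
Reversing it on cjunr: c(2)→7·(2−18)≡18=s; j(9)→7·(9−18)≡15=p; u(20)→7·(20−18)≡14=o; n(13)→7·(13−18)≡17=r; r(17)→7·(17−18)≡19=t (all mod 26).

sport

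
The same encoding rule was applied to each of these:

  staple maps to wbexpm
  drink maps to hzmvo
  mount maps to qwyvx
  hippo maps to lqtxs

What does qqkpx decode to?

might

Shifts by position in staple: pos 0: s→w (+4), pos 1: t→b (+8), pos 2: a→e (+4), pos 3: p→x (+8) — repeating every 2. The shifts repeat in a cycle of length 2: positions 0,1,… shift by +4, +8, then the pattern repeats.
Decoding qqkpx: q−4=m, q−8=i, k−4=g, p−8=h, x−4=t.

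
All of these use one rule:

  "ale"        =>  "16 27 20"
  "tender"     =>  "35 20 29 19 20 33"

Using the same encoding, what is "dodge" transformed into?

Each letter is replaced by its alphabet position (a=1..z=26) + 15.
For dodge: d=4→19, o=15→30, d=4→19, g=7→22, e=5→20.

19 30 19 22 20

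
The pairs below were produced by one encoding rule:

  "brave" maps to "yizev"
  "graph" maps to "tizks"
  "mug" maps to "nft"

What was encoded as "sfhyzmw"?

husband

Each pair mirrors across the alphabet (b↔y, r↔i, a↔z): positions sum to 25. Letters are reflected about the middle of the alphabet (position → 25−position): Atbash.
Reversing it on sfhyzmw: s↔h, f↔u, h↔s, y↔b, z↔a, m↔n, w↔d.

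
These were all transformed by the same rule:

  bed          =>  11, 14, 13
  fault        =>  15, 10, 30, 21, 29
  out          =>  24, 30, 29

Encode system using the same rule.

b is letter #2 and maps to 11: an offset of 9. The number is (letter's place in the alphabet, a=1) + 9.
For system: s=19→28, y=25→34, s=19→28, t=20→29, e=5→14, m=13→22.

28, 34, 28, 29, 14, 22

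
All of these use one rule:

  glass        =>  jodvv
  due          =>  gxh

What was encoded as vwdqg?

stand

Compare letters: g→j is +3, l→o is +3, a→d is +3 — a constant shift. This is a Caesar cipher with shift 3.
Undoing it on vwdqg: v−3=s, w−3=t, d−3=a, q−3=n, g−3=d.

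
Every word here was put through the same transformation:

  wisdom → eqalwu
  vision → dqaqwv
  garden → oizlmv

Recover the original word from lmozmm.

Each letter is shifted forward by 8 in the alphabet (a Caesar shift of +8).
Reversing it on lmozmm: l−8=d, m−8=e, o−8=g, z−8=r, m−8=e, m−8=e.

degree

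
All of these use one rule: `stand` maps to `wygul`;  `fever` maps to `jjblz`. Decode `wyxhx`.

Each letter shifts forward by (position + 4), i.e. 4, 5, 6, … — the shift grows by one for each successive letter.
Reversing it on wyxhx: w−4=s, y−5=t, x−6=r, h−7=a, x−8=p.

strap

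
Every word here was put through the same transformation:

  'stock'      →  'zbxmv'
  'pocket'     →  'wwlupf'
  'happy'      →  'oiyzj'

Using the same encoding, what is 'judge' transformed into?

In stock: s→z is +7, t→b is +8, o→x is +9, c→m is +10 — the shift increases by 1 each position. The shift increases by 1 at each position, starting from +7: 7, 8, 9, ….
Applying it to judge: j+7=q, u+8=c, d+9=m, g+10=q, e+11=p.

qcmqp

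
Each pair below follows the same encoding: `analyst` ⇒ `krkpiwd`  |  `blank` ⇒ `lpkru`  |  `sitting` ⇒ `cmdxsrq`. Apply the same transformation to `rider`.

bmnib

Shifts by position in analyst: pos 0: a→k (+10), pos 1: n→r (+4), pos 2: a→k (+10), pos 3: l→p (+4) — repeating every 2. The shifts repeat in a cycle of length 2: positions 0,1,… shift by +10, +4, then the pattern repeats.
For rider: r+10=b, i+4=m, d+10=n, e+4=i, r+10=b.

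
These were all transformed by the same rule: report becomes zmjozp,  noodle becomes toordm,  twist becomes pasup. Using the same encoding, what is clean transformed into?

r(17)→z(25) and e(4)→m(12) fit y≡21x+6 (mod 26); the inverse of 21 mod 26 is 5. Treating letters as 0–25, the rule is x ↦ 21x + 6 (mod 26).
On clean: c(2)→21·2+6≡22=w; l(11)→21·11+6≡3=d; e(4)→21·4+6≡12=m; a(0)→21·0+6≡6=g; n(13)→21·13+6≡19=t (all mod 26).

wdmgt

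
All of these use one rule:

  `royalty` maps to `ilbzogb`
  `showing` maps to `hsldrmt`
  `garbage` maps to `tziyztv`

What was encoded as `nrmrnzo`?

Each letter is replaced by its mirror in the alphabet: a↔z, b↔y, c↔x, and so on (the Atbash cipher).
Undoing it on nrmrnzo: n↔m, r↔i, m↔n, r↔i, n↔m, z↔a, o↔l.

minimal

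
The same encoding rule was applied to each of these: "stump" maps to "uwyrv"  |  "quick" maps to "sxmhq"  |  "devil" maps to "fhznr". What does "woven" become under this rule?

In stump: s→u is +2, t→w is +3, u→y is +4, m→r is +5 — the shift increases by 1 each position. The shift increases by 1 at each position, starting from +2: 2, 3, 4, ….
On woven: w+2=y, o+3=r, v+4=z, e+5=j, n+6=t.

yrzjt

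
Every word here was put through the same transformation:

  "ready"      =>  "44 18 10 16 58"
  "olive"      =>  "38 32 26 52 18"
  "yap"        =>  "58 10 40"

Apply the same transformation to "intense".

r(#18)→44 and e(#5)→18: differences scale by 2, so n = 2·pos + 8. Each letter becomes 2×(its alphabet position, a=1..z=26) + 8.
For intense: i=9→26, n=14→36, t=20→48, e=5→18, n=14→36, s=19→46, e=5→18.

26 36 48 18 36 46 18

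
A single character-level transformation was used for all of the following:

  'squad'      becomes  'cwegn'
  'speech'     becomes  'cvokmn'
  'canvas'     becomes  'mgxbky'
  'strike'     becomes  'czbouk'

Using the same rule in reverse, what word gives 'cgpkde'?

safety

Shifts by position in squad: pos 0: s→c (+10), pos 1: q→w (+6), pos 2: u→e (+10), pos 3: a→g (+6) — repeating every 2. It's a Vigenère-style cipher with numeric key [10,6]: position i shifts by key[i mod 2].
Decoding cgpkde: c−10=s, g−6=a, p−10=f, k−6=e, d−10=t, e−6=y.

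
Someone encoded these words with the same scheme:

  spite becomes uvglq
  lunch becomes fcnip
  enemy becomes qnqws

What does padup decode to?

This is an affine cipher: with a=0,…,z=25, each position x becomes (17x+0) mod 26.
Undoing it on padup: p(15)→23·(15−0)≡7=h; a(0)→23·(0−0)≡0=a; d(3)→23·(3−0)≡17=r; u(20)→23·(20−0)≡18=s; p(15)→23·(15−0)≡7=h (all mod 26).

harsh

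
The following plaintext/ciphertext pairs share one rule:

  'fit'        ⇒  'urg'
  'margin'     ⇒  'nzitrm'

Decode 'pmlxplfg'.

knockout

Each pair mirrors across the alphabet (f↔u, i↔r, t↔g): positions sum to 25. Each letter is replaced by its mirror in the alphabet: a↔z, b↔y, c↔x, and so on (the Atbash cipher).
Undoing it on pmlxplfg: p↔k, m↔n, l↔o, x↔c, p↔k, l↔o, f↔u, g↔t.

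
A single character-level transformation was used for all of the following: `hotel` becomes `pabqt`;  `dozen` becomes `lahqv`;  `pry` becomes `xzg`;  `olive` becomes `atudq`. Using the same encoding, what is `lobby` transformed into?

Two shifts are in play — +12 for a/e/i/o/u, +8 for every other letter.
Applying it to lobby: l(cons)+8=t, o(vowel)+12=a, b(cons)+8=j, b(cons)+8=j, y(cons)+8=g.

tajjg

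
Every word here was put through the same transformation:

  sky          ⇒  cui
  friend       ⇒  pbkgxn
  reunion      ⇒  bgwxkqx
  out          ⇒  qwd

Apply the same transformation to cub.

Two shifts are in play — +2 for a/e/i/o/u, +10 for every other letter.
On cub: c(cons)+10=m, u(vowel)+2=w, b(cons)+10=l.

mwl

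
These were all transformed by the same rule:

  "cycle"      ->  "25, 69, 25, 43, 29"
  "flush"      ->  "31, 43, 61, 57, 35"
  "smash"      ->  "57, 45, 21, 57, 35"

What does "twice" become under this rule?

59, 65, 37, 25, 29

c(#3)→25 and y(#25)→69: differences scale by 2, so n = 2·pos + 19. With a=1..z=26, the number is 2·pos + 19.
Applying it to twice: t=20→59, w=23→65, i=9→37, c=3→25, e=5→29.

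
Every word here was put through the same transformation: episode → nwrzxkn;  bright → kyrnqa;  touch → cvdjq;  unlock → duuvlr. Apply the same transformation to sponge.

bwxupl

Shifts by position in episode: pos 0: e→n (+9), pos 1: p→w (+7), pos 2: i→r (+9), pos 3: s→z (+7) — repeating every 2. The shifts repeat in a cycle of length 2: positions 0,1,… shift by +9, +7, then the pattern repeats.
Applying it to sponge: s+9=b, p+7=w, o+9=x, n+7=u, g+9=p, e+7=l.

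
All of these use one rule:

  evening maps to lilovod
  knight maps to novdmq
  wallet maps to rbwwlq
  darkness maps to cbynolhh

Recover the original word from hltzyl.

e(4)→l(11) and v(21)→i(8) fit y≡9x+1 (mod 26); the inverse of 9 mod 26 is 3. Each letter's alphabet position (a=0..z=25) is mapped through 9·x+1 mod 26 — an affine cipher.
Reversing it on hltzyl: h(7)→3·(7−1)≡18=s; l(11)→3·(11−1)≡4=e; t(19)→3·(19−1)≡2=c; z(25)→3·(25−1)≡20=u; y(24)→3·(24−1)≡17=r; l(11)→3·(11−1)≡4=e (all mod 26).

secure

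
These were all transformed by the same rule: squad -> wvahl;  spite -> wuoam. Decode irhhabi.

embassy

The shift increases by 1 at each position, starting from +4: 4, 5, 6, ….
Undoing it on irhhabi: i−4=e, r−5=m, h−6=b, h−7=a, a−8=s, b−9=s, i−10=y.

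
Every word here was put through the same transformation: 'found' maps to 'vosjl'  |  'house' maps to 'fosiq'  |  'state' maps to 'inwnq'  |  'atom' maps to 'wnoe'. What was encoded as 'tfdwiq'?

phrase

Treating letters as 0–25, the rule is x ↦ 5x + 22 (mod 26).
Decoding tfdwiq: t(19)→21·(19−22)≡15=p; f(5)→21·(5−22)≡7=h; d(3)→21·(3−22)≡17=r; w(22)→21·(22−22)≡0=a; i(8)→21·(8−22)≡18=s; q(16)→21·(16−22)≡4=e (all mod 26).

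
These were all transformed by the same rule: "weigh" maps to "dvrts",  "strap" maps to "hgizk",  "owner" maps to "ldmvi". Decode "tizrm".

Each pair mirrors across the alphabet (w↔d, e↔v, i↔r): positions sum to 25. Each letter is replaced by its mirror in the alphabet: a↔z, b↔y, c↔x, and so on (the Atbash cipher).
Decoding tizrm: t↔g, i↔r, z↔a, r↔i, m↔n.

grain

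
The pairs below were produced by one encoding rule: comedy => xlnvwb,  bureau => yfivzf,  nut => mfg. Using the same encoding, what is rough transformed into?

ilfts

Each pair mirrors across the alphabet (c↔x, o↔l, m↔n): positions sum to 25. This is the alphabet-reversal cipher (Atbash): a becomes z, b becomes y, etc.
On rough: r↔i, o↔l, u↔f, g↔t, h↔s.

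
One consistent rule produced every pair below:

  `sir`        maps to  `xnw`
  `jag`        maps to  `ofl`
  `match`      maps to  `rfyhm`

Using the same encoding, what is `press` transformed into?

Compare letters: s→x is +5, i→n is +5, r→w is +5 — a constant shift. Each letter is shifted forward by 5 in the alphabet (a Caesar shift of +5).
For press: p+5=u, r+5=w, e+5=j, s+5=x, s+5=x.

uwjxx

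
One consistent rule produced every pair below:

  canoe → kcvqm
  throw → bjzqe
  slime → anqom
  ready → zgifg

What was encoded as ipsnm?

ankle

Shifts by position in canoe: pos 0: c→k (+8), pos 1: a→c (+2), pos 2: n→v (+8), pos 3: o→q (+2) — repeating every 2. It's a Vigenère-style cipher with numeric key [8,2]: position i shifts by key[i mod 2].
Decoding ipsnm: i−8=a, p−2=n, s−8=k, n−2=l, m−8=e.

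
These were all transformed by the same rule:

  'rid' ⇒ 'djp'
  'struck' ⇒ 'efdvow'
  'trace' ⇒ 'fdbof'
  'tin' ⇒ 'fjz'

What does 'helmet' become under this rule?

tfxyff

The shift depends on letter class: consonant r→d is +12, but vowel i→j is +1. Two shifts are in play — +1 for a/e/i/o/u, +12 for every other letter.
Applying it to helmet: h(cons)+12=t, e(vowel)+1=f, l(cons)+12=x, m(cons)+12=y, e(vowel)+1=f, t(cons)+12=f.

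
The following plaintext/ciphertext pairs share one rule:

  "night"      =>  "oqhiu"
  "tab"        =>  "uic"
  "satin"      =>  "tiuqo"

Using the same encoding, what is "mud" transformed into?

nce

Two shifts are in play — +8 for a/e/i/o/u, +1 for every other letter.
On mud: m(cons)+1=n, u(vowel)+8=c, d(cons)+1=e.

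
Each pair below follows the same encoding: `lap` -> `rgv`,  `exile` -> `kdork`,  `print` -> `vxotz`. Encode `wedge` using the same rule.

ckjmk

Compare letters: l→r is +6, a→g is +6, p→v is +6 — a constant shift. This is a Caesar cipher with shift 6.
For wedge: w+6=c, e+6=k, d+6=j, g+6=m, e+6=k.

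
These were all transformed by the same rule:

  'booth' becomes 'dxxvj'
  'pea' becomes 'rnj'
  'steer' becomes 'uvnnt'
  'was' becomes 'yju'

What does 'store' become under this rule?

The shift depends on letter class: consonant b→d is +2, but vowel o→x is +9. Vowels shift forward by 9 and consonants shift forward by 2.
Applying it to store: s(cons)+2=u, t(cons)+2=v, o(vowel)+9=x, r(cons)+2=t, e(vowel)+9=n.

uvxtn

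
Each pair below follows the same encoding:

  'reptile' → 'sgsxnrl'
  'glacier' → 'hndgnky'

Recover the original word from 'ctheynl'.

breathe

In reptile: r→s is +1, e→g is +2, p→s is +3, t→x is +4 — the shift increases by 1 each position. Each letter shifts forward by (position + 1), i.e. 1, 2, 3, … — the shift grows by one for each successive letter.
Reversing it on ctheynl: c−1=b, t−2=r, h−3=e, e−4=a, y−5=t, n−6=h, l−7=e.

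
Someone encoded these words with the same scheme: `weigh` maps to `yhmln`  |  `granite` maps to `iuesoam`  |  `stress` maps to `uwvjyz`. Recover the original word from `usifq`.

In weigh: w→y is +2, e→h is +3, i→m is +4, g→l is +5 — the shift increases by 1 each position. Each letter shifts forward by (position + 2), i.e. 2, 3, 4, … — the shift grows by one for each successive letter.
Reversing it on usifq: u−2=s, s−3=p, i−4=e, f−5=a, q−6=k.

speak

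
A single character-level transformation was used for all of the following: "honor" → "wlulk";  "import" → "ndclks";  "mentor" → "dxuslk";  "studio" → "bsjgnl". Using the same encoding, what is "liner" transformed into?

h(7)→w(22) and o(14)→l(11) fit y≡17x+7 (mod 26); the inverse of 17 mod 26 is 23. Treating letters as 0–25, the rule is x ↦ 17x + 7 (mod 26).
On liner: l(11)→17·11+7≡12=m; i(8)→17·8+7≡13=n; n(13)→17·13+7≡20=u; e(4)→17·4+7≡23=x; r(17)→17·17+7≡10=k (all mod 26).

mnuxk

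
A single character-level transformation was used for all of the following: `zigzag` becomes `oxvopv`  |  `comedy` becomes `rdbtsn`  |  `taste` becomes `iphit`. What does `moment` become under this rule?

Compare letters: z→o is +15, i→x is +15, g→v is +15 — a constant shift. Every letter moves 15 places later in the alphabet, wrapping around z→a.
On moment: m+15=b, o+15=d, m+15=b, e+15=t, n+15=c, t+15=i.

bdbtci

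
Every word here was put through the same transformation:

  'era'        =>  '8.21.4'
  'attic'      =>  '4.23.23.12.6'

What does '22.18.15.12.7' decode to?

solid

Letters become their 1-based position plus 3 (so a→4, b→5, …).
Undoing it on 22.18.15.12.7: 22→(22−3)÷1=19=s, 18→(18−3)÷1=15=o, 15→(15−3)÷1=12=l, 12→(12−3)÷1=9=i, 7→(7−3)÷1=4=d.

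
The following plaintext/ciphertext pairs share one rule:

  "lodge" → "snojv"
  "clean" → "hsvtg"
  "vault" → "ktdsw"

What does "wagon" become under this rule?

l(11)→s(18) and o(14)→n(13) fit y≡7x+19 (mod 26); the inverse of 7 mod 26 is 15. Each letter's alphabet position (a=0..z=25) is mapped through 7·x+19 mod 26 — an affine cipher.
For wagon: w(22)→7·22+19≡17=r; a(0)→7·0+19≡19=t; g(6)→7·6+19≡9=j; o(14)→7·14+19≡13=n; n(13)→7·13+19≡6=g (all mod 26).

rtjng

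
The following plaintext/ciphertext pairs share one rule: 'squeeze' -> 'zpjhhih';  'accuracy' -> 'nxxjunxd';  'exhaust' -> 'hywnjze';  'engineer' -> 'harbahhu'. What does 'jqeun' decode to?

Treating letters as 0–25, the rule is x ↦ 5x + 13 (mod 26).
Undoing it on jqeun: j(9)→21·(9−13)≡20=u; q(16)→21·(16−13)≡11=l; e(4)→21·(4−13)≡19=t; u(20)→21·(20−13)≡17=r; n(13)→21·(13−13)≡0=a (all mod 26).

ultra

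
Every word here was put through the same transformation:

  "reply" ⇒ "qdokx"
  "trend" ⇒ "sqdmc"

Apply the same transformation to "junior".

Compare letters: r→q is +25, e→d is +25, p→o is +25 — a constant shift. Every letter moves 25 places later in the alphabet, wrapping around z→a.
On junior: j+25=i, u+25=t, n+25=m, i+25=h, o+25=n, r+25=q.

itmhnq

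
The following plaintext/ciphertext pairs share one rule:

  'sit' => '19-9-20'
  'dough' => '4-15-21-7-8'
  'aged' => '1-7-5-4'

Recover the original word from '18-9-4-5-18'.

rider

s is letter #19 and maps to 19: an offset of 0. Letters become their 1-indexed alphabet positions: a=1 … z=26.
Decoding 18-9-4-5-18: 18=r, 9=i, 4=d, 5=e, 18=r.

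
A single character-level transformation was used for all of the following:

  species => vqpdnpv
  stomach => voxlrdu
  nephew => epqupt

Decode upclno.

Treating letters as 0–25, the rule is x ↦ 19x + 17 (mod 26).
Undoing it on upclno: u(20)→11·(20−17)≡7=h; p(15)→11·(15−17)≡4=e; c(2)→11·(2−17)≡17=r; l(11)→11·(11−17)≡12=m; n(13)→11·(13−17)≡8=i; o(14)→11·(14−17)≡19=t (all mod 26).

hermit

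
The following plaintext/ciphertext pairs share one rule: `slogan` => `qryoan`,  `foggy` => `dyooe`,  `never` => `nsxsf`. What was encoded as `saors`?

eagle

s(18)→q(16) and l(11)→r(17) fit y≡11x+0 (mod 26); the inverse of 11 mod 26 is 19. This is an affine cipher: with a=0,…,z=25, each position x becomes (11x+0) mod 26.
Undoing it on saors: s(18)→19·(18−0)≡4=e; a(0)→19·(0−0)≡0=a; o(14)→19·(14−0)≡6=g; r(17)→19·(17−0)≡11=l; s(18)→19·(18−0)≡4=e (all mod 26).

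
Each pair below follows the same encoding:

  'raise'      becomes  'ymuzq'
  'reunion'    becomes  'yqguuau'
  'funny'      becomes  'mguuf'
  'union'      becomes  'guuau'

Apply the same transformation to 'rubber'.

ygiiqy

Two shifts are in play — +12 for a/e/i/o/u, +7 for every other letter.
For rubber: r(cons)+7=y, u(vowel)+12=g, b(cons)+7=i, b(cons)+7=i, e(vowel)+12=q, r(cons)+7=y.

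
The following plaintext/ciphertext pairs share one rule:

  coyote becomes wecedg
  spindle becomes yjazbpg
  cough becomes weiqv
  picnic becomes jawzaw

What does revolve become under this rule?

c(2)→w(22) and o(14)→e(4) fit y≡5x+12 (mod 26); the inverse of 5 mod 26 is 21. Each letter's alphabet position (a=0..z=25) is mapped through 5·x+12 mod 26 — an affine cipher.
On revolve: r(17)→5·17+12≡19=t; e(4)→5·4+12≡6=g; v(21)→5·21+12≡13=n; o(14)→5·14+12≡4=e; l(11)→5·11+12≡15=p; v(21)→5·21+12≡13=n; e(4)→5·4+12≡6=g (all mod 26).

tgnepng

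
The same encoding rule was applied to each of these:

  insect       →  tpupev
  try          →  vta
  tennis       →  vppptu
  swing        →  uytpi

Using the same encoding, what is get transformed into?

ipv

The rule splits by letter class: vowels +11, consonants +2.
Applying it to get: g(cons)+2=i, e(vowel)+11=p, t(cons)+2=v.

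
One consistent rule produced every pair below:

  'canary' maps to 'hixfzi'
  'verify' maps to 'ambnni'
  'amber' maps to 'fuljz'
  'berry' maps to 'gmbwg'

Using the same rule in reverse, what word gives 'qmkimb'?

Shifts by position in canary: pos 0: c→h (+5), pos 1: a→i (+8), pos 2: n→x (+10), pos 3: a→f (+5), pos 4: r→z (+8), pos 5: y→i (+10) — repeating every 3. It's a Vigenère-style cipher with numeric key [5,8,10]: position i shifts by key[i mod 3].
Decoding qmkimb: q−5=l, m−8=e, k−10=a, i−5=d, m−8=e, b−10=r.

leader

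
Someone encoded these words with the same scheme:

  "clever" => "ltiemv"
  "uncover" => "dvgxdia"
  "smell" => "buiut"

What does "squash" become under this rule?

A repeating key of period 3 is used — shifts +9, +8, +4 over and over.
Applying it to squash: s+9=b, q+8=y, u+4=y, a+9=j, s+8=a, h+4=l.

byyjal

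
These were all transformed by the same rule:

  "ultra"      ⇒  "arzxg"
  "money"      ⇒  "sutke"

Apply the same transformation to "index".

otjkd

Compare letters: u→a is +6, l→r is +6, t→z is +6 — a constant shift. Every letter moves 6 places later in the alphabet, wrapping around z→a.
On index: i+6=o, n+6=t, d+6=j, e+6=k, x+6=d.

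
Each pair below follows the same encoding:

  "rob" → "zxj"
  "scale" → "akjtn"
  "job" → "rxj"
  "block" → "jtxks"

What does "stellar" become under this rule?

The rule splits by letter class: vowels +9, consonants +8.
Applying it to stellar: s(cons)+8=a, t(cons)+8=b, e(vowel)+9=n, l(cons)+8=t, l(cons)+8=t, a(vowel)+9=j, r(cons)+8=z.

abnttjz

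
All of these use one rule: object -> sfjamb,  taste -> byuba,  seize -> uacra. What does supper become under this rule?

o(14)→s(18) and b(1)→f(5) fit y≡7x+24 (mod 26); the inverse of 7 mod 26 is 15. Each letter's alphabet position (a=0..z=25) is mapped through 7·x+24 mod 26 — an affine cipher.
On supper: s(18)→7·18+24≡20=u; u(20)→7·20+24≡8=i; p(15)→7·15+24≡25=z; p(15)→7·15+24≡25=z; e(4)→7·4+24≡0=a; r(17)→7·17+24≡13=n (all mod 26).

uizzan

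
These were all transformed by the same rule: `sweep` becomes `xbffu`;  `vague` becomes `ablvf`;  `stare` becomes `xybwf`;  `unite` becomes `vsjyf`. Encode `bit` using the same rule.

gjy

The shift depends on letter class: consonant s→x is +5, but vowel e→f is +1. Two shifts are in play — +1 for a/e/i/o/u, +5 for every other letter.
For bit: b(cons)+5=g, i(vowel)+1=j, t(cons)+5=y.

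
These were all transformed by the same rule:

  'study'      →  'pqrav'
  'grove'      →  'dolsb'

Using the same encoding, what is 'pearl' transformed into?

This is a Caesar cipher with shift 23.
Applying it to pearl: p+23=m, e+23=b, a+23=x, r+23=o, l+23=i.

mbxoi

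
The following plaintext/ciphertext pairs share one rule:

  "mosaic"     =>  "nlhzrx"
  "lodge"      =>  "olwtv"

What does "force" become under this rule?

ulixv

Each pair mirrors across the alphabet (m↔n, o↔l, s↔h): positions sum to 25. This is the alphabet-reversal cipher (Atbash): a becomes z, b becomes y, etc.
For force: f↔u, o↔l, r↔i, c↔x, e↔v.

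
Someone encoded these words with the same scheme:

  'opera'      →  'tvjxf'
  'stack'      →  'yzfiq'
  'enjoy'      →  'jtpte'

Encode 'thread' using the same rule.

znxjfj

Two shifts are in play — +5 for a/e/i/o/u, +6 for every other letter.
On thread: t(cons)+6=z, h(cons)+6=n, r(cons)+6=x, e(vowel)+5=j, a(vowel)+5=f, d(cons)+6=j.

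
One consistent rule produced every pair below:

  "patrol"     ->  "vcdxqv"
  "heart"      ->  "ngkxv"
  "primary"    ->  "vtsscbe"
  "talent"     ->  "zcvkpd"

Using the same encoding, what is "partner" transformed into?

Shifts by position in patrol: pos 0: p→v (+6), pos 1: a→c (+2), pos 2: t→d (+10), pos 3: r→x (+6), pos 4: o→q (+2), pos 5: l→v (+10) — repeating every 3. It's a Vigenère-style cipher with numeric key [6,2,10]: position i shifts by key[i mod 3].
On partner: p+6=v, a+2=c, r+10=b, t+6=z, n+2=p, e+10=o, r+6=x.

vcbzpox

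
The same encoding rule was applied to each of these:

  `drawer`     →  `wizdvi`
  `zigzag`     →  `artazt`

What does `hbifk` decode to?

Letters are reflected about the middle of the alphabet (position → 25−position): Atbash.
Undoing it on hbifk: h↔s, b↔y, i↔r, f↔u, k↔p.

syrup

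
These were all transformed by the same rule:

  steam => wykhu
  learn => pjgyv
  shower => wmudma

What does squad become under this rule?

wvahl

Each letter shifts forward by (position + 4), i.e. 4, 5, 6, … — the shift grows by one for each successive letter.
On squad: s+4=w, q+5=v, u+6=a, a+7=h, d+8=l.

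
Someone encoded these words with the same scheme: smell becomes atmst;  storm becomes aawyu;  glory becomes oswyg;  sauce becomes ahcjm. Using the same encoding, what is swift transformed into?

adqmb

Shifts by position in smell: pos 0: s→a (+8), pos 1: m→t (+7), pos 2: e→m (+8), pos 3: l→s (+7) — repeating every 2. It's a Vigenère-style cipher with numeric key [8,7]: position i shifts by key[i mod 2].
For swift: s+8=a, w+7=d, i+8=q, f+7=m, t+8=b.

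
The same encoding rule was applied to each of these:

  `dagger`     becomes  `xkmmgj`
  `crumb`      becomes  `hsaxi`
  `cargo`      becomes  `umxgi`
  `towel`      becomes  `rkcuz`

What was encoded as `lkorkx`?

The output letters match the input read backwards, each shifted +6: dagger reversed is reggad. Two steps: reverse the string, then apply a Caesar shift of +6.
Reversing it on lkorkx: shift back: l−6=f, k−6=e, o−6=i, r−6=l, k−6=e, x−6=r → feiler; then reverse → relief.

relief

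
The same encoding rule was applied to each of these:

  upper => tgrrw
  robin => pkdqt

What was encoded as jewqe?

couch

The word is reversed, then every letter is shifted forward by 2.
Reversing it on jewqe: shift back: j−2=h, e−2=c, w−2=u, q−2=o, e−2=c → hcuoc; then reverse → couch.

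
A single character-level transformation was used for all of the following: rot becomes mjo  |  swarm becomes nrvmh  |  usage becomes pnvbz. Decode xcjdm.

Compare letters: r→m is +21, o→j is +21, t→o is +21 — a constant shift. This is a Caesar cipher with shift 21.
Reversing it on xcjdm: x−21=c, c−21=h, j−21=o, d−21=i, m−21=r.

choir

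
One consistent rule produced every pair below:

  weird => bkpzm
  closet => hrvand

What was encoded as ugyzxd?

parrot

In weird: w→b is +5, e→k is +6, i→p is +7, r→z is +8 — the shift increases by 1 each position. The shift increases by 1 at each position, starting from +5: 5, 6, 7, ….
Undoing it on ugyzxd: u−5=p, g−6=a, y−7=r, z−8=r, x−9=o, d−10=t.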